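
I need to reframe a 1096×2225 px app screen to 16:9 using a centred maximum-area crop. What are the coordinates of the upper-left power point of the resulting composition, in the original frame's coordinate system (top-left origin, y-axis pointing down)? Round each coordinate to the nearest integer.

1096/2225 < 16/9, so the 16:9 crop keeps the full width 1096 and trims height to 1096 × 9/16 = 616.50 px.
Top offset = (2225 − 616.50)/2 = 804.25 px; left offset = 0.
Upper-left is one-third across and one-third down within the crop:
x = 0.00 + 1 × 1096.00/3 ≈ 365; y = 804.25 + 1 × 616.50/3 ≈ 1010.

(365, 1010)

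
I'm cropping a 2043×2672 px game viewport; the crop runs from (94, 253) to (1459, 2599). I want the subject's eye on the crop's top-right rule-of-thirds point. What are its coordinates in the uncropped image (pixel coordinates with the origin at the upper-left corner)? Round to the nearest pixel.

Crop width = 1459 − 94 = 1365 px; one third is 455.00 px.
Crop height = 2599 − 253 = 2346 px; one third is 782.00 px.
The top-right point is two-thirds across and one-third down within the crop:
x = 94 + 2 × 455.00 ≈ 1004; y = 253 + 1 × 782.00 ≈ 1035.

x = 1004 px, y = 1035 px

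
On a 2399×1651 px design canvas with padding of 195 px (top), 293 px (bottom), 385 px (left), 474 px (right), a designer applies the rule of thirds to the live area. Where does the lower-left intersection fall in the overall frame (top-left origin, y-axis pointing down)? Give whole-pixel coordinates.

Content width = 2399 − 385 − 474 = 1540 px; content height = 1651 − 195 − 293 = 1163 px.
Lower-left is one-third across and two-thirds down within the live area.
x = 385 + 1 × 1540/3 = 385 + 513.33 ≈ 898
y = 195 + 2 × 1163/3 = 195 + 775.33 ≈ 970

x = 898 px, y = 970 px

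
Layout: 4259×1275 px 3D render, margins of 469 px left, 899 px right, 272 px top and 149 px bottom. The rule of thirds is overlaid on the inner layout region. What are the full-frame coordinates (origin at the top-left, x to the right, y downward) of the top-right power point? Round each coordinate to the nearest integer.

x = 2396 px, y = 557 px

Content width = 4259 − 469 − 899 = 2891 px; content height = 1275 − 272 − 149 = 854 px.
Top-right is two-thirds across and one-third down within the inner layout region.
x = 469 + 2 × 2891/3 = 469 + 1927.33 ≈ 2396
y = 272 + 1 × 854/3 = 272 + 284.67 ≈ 557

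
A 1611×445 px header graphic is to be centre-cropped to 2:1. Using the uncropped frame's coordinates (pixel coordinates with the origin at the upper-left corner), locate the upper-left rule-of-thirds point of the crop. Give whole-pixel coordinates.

x = 657 px, y = 148 px

1611/445 > 2/1, so the 2:1 crop keeps the full height 445 and trims width to 445 × 2/1 = 890.00 px.
Left offset = (1611 − 890.00)/2 = 360.50 px; top offset = 0.
Upper-left is one-third across and one-third down within the crop:
x = 360.50 + 1 × 890.00/3 ≈ 657; y = 0.00 + 1 × 445.00/3 ≈ 148.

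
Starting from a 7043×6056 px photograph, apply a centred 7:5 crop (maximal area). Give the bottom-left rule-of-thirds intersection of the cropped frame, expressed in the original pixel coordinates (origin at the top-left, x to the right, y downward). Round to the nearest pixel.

7043/6056 < 7/5, so the 7:5 crop keeps the full width 7043 and trims height to 7043 × 5/7 = 5030.71 px.
Top offset = (6056 − 5030.71)/2 = 512.64 px; left offset = 0.
Bottom-left is one-third across and two-thirds down within the crop:
x = 0.00 + 1 × 7043.00/3 ≈ 2348; y = 512.64 + 2 × 5030.71/3 ≈ 3866.

(2348, 3866)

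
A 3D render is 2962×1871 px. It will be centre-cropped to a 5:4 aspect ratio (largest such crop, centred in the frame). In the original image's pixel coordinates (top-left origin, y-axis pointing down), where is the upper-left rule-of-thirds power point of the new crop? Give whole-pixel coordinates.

2962/1871 > 5/4, so the 5:4 crop keeps the full height 1871 and trims width to 1871 × 5/4 = 2338.75 px.
Left offset = (2962 − 2338.75)/2 = 311.62 px; top offset = 0.
Upper-left is one-third across and one-third down within the crop:
x = 311.62 + 1 × 2338.75/3 ≈ 1091; y = 0.00 + 1 × 1871.00/3 ≈ 624.

x = 1091 px, y = 624 px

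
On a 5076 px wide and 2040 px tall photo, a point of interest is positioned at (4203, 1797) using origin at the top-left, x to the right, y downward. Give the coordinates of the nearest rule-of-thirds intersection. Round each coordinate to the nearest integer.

x = 3384 px, y = 1360 px

Third lines: x ∈ {1692, 3384}, y ∈ {680, 1360}.
4203 is closer to x = 3384; 1797 is closer to y = 1360.
So the nearest intersection is the lower-right power point.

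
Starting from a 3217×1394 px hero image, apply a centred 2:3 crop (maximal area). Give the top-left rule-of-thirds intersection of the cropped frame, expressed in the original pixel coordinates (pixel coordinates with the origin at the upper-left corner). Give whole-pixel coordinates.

x = 1454 px, y = 465 px

3217/1394 > 2/3, so the 2:3 crop keeps the full height 1394 and trims width to 1394 × 2/3 = 929.33 px.
Left offset = (3217 − 929.33)/2 = 1143.83 px; top offset = 0.
Top-left is one-third across and one-third down within the crop:
x = 1143.83 + 1 × 929.33/3 ≈ 1454; y = 0.00 + 1 × 1394.00/3 ≈ 465.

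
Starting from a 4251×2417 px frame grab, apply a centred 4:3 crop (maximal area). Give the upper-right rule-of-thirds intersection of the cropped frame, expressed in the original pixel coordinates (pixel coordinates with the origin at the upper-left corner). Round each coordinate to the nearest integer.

4251/2417 > 4/3, so the 4:3 crop keeps the full height 2417 and trims width to 2417 × 4/3 = 3222.67 px.
Left offset = (4251 − 3222.67)/2 = 514.17 px; top offset = 0.
Upper-right is two-thirds across and one-third down within the crop:
x = 514.17 + 2 × 3222.67/3 ≈ 2663; y = 0.00 + 1 × 2417.00/3 ≈ 806.

x = 2663 px, y = 806 px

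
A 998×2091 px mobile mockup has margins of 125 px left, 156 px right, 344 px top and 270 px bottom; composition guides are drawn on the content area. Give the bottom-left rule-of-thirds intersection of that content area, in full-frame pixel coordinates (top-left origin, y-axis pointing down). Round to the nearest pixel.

Content width = 998 − 125 − 156 = 717 px; content height = 2091 − 344 − 270 = 1477 px.
Bottom-left is one-third across and two-thirds down within the content area.
x = 125 + 1 × 717/3 = 125 + 239.00 ≈ 364
y = 344 + 2 × 1477/3 = 344 + 984.67 ≈ 1329

x = 364 px, y = 1329 px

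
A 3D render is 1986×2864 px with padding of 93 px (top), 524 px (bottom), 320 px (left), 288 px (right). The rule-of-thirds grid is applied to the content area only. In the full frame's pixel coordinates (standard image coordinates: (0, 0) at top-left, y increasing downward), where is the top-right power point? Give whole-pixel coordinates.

(1239, 842)

Content width = 1986 − 320 − 288 = 1378 px; content height = 2864 − 93 − 524 = 2247 px.
Top-right is two-thirds across and one-third down within the content area.
x = 320 + 2 × 1378/3 = 320 + 918.67 ≈ 1239
y = 93 + 1 × 2247/3 = 93 + 749.00 ≈ 842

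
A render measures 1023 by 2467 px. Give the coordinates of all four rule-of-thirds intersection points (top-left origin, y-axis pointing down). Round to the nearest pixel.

One third of 1023 is 341; one third of 2467 is 822.33.
Vertical third lines at x = 341 and x = 682; horizontal third lines at y = 822 and y = 1645.

(341, 822), (682, 822), (341, 1645), (682, 1645)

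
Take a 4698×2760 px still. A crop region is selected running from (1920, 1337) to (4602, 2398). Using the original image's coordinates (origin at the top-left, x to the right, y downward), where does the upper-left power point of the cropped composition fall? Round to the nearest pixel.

x = 2814 px, y = 1691 px

Crop width = 4602 − 1920 = 2682 px; one third is 894.00 px.
Crop height = 2398 − 1337 = 1061 px; one third is 353.67 px.
The upper-left point is one-third across and one-third down within the crop:
x = 1920 + 1 × 894.00 ≈ 2814; y = 1337 + 1 × 353.67 ≈ 1691.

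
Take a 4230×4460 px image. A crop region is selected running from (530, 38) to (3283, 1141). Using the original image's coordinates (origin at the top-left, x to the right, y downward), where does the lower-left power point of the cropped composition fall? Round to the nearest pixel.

Crop width = 3283 − 530 = 2753 px; one third is 917.67 px.
Crop height = 1141 − 38 = 1103 px; one third is 367.67 px.
The lower-left point is one-third across and two-thirds down within the crop:
x = 530 + 1 × 917.67 ≈ 1448; y = 38 + 2 × 367.67 ≈ 773.

(1448, 773)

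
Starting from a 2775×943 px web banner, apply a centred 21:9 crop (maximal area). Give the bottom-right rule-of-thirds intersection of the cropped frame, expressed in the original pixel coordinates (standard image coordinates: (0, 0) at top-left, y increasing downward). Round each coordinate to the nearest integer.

(1754, 629)

2775/943 > 21/9, so the 21:9 crop keeps the full height 943 and trims width to 943 × 21/9 = 2200.33 px.
Left offset = (2775 − 2200.33)/2 = 287.33 px; top offset = 0.
Bottom-right is two-thirds across and two-thirds down within the crop:
x = 287.33 + 2 × 2200.33/3 ≈ 1754; y = 0.00 + 2 × 943.00/3 ≈ 629.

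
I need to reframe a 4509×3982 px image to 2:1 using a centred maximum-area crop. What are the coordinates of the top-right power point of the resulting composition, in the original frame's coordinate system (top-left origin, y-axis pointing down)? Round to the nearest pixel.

x = 3006 px, y = 1615 px

4509/3982 < 2/1, so the 2:1 crop keeps the full width 4509 and trims height to 4509 × 1/2 = 2254.50 px.
Top offset = (3982 − 2254.50)/2 = 863.75 px; left offset = 0.
Top-right is two-thirds across and one-third down within the crop:
x = 0.00 + 2 × 4509.00/3 ≈ 3006; y = 863.75 + 1 × 2254.50/3 ≈ 1615.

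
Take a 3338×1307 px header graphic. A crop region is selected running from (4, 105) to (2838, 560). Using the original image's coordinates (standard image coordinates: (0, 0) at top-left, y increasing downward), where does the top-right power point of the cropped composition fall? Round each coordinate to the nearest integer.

Crop width = 2838 − 4 = 2834 px; one third is 944.67 px.
Crop height = 560 − 105 = 455 px; one third is 151.67 px.
The top-right point is two-thirds across and one-third down within the crop:
x = 4 + 2 × 944.67 ≈ 1893; y = 105 + 1 × 151.67 ≈ 257.

x = 1893 px, y = 257 px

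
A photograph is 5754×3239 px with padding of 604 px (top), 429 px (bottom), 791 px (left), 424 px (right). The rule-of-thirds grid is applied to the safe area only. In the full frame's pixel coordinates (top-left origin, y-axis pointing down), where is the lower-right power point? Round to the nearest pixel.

x = 3817 px, y = 2075 px

Content width = 5754 − 791 − 424 = 4539 px; content height = 3239 − 604 − 429 = 2206 px.
Lower-right is two-thirds across and two-thirds down within the safe area.
x = 791 + 2 × 4539/3 = 791 + 3026.00 ≈ 3817
y = 604 + 2 × 2206/3 = 604 + 1470.67 ≈ 2075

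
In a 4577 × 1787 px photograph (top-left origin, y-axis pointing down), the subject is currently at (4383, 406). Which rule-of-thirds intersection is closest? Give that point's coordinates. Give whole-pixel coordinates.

(3051, 596)

Third lines: x ∈ {1526, 3051}, y ∈ {596, 1191}.
4383 is closer to x = 3051; 406 is closer to y = 596.
So the nearest intersection is the upper-right power point.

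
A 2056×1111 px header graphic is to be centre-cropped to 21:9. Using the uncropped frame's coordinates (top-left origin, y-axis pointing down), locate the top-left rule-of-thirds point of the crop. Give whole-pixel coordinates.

2056/1111 < 21/9, so the 21:9 crop keeps the full width 2056 and trims height to 2056 × 9/21 = 881.14 px.
Top offset = (1111 − 881.14)/2 = 114.93 px; left offset = 0.
Top-left is one-third across and one-third down within the crop:
x = 0.00 + 1 × 2056.00/3 ≈ 685; y = 114.93 + 1 × 881.14/3 ≈ 409.

(685, 409)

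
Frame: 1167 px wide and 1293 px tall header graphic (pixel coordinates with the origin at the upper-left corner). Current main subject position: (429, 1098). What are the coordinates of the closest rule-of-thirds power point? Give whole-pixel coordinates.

x = 389 px, y = 862 px

Third lines: x ∈ {389, 778}, y ∈ {431, 862}.
429 is closer to x = 389; 1098 is closer to y = 862.
So the nearest intersection is the lower-left power point.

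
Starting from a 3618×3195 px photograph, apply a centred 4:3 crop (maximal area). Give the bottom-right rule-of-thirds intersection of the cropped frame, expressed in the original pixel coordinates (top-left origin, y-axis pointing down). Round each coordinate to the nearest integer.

3618/3195 < 4/3, so the 4:3 crop keeps the full width 3618 and trims height to 3618 × 3/4 = 2713.50 px.
Top offset = (3195 − 2713.50)/2 = 240.75 px; left offset = 0.
Bottom-right is two-thirds across and two-thirds down within the crop:
x = 0.00 + 2 × 3618.00/3 ≈ 2412; y = 240.75 + 2 × 2713.50/3 ≈ 2050.

x = 2412 px, y = 2050 px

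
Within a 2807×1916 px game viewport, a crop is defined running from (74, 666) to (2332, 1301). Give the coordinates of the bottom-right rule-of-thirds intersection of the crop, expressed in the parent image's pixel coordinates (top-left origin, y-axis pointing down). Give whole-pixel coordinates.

Crop width = 2332 − 74 = 2258 px; one third is 752.67 px.
Crop height = 1301 − 666 = 635 px; one third is 211.67 px.
The bottom-right point is two-thirds across and two-thirds down within the crop:
x = 74 + 2 × 752.67 ≈ 1579; y = 666 + 2 × 211.67 ≈ 1089.

(1579, 1089)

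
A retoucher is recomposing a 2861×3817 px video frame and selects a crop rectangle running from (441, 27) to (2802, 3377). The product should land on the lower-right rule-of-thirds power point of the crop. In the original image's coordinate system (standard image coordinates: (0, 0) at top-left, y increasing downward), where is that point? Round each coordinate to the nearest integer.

Crop width = 2802 − 441 = 2361 px; one third is 787.00 px.
Crop height = 3377 − 27 = 3350 px; one third is 1116.67 px.
The lower-right point is two-thirds across and two-thirds down within the crop:
x = 441 + 2 × 787.00 ≈ 2015; y = 27 + 2 × 1116.67 ≈ 2260.

x = 2015 px, y = 2260 px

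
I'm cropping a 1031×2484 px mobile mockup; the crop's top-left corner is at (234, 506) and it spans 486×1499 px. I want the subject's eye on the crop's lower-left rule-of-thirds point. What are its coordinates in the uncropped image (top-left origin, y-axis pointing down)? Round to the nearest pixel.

One third of the crop width 486 is 162.00 px.
One third of the crop height 1499 is 499.67 px.
The lower-left point is one-third across and two-thirds down within the crop:
x = 234 + 1 × 162.00 ≈ 396; y = 506 + 2 × 499.67 ≈ 1505.

(396, 1505)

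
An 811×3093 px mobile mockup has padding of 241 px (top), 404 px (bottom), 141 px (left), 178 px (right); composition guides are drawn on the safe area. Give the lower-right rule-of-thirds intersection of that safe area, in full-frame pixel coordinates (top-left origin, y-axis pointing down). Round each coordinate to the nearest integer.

(469, 1873)

Content width = 811 − 141 − 178 = 492 px; content height = 3093 − 241 − 404 = 2448 px.
Lower-right is two-thirds across and two-thirds down within the safe area.
x = 141 + 2 × 492/3 = 141 + 328.00 ≈ 469
y = 241 + 2 × 2448/3 = 241 + 1632.00 ≈ 1873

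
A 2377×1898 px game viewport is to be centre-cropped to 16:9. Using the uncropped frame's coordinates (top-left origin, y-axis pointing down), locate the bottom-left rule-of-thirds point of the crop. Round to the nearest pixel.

(792, 1172)

2377/1898 < 16/9, so the 16:9 crop keeps the full width 2377 and trims height to 2377 × 9/16 = 1337.06 px.
Top offset = (1898 − 1337.06)/2 = 280.47 px; left offset = 0.
Bottom-left is one-third across and two-thirds down within the crop:
x = 0.00 + 1 × 2377.00/3 ≈ 792; y = 280.47 + 2 × 1337.06/3 ≈ 1172.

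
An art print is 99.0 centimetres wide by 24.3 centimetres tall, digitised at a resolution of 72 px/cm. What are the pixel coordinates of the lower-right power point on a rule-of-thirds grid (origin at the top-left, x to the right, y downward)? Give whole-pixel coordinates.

x = 4752 px, y = 1166 px

In pixels the canvas is 99.0 × 72 = 7128 wide and 24.3 × 72 = 1749.6 tall.
The lower-right point is two-thirds across and two-thirds down:
x = 2 × 7128/3 ≈ 4752; y = 2 × 1749.6/3 ≈ 1166.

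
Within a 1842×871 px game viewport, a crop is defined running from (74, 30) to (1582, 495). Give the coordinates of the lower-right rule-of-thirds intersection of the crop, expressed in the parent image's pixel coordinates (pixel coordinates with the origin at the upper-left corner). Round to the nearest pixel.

Crop width = 1582 − 74 = 1508 px; one third is 502.67 px.
Crop height = 495 − 30 = 465 px; one third is 155.00 px.
The lower-right point is two-thirds across and two-thirds down within the crop:
x = 74 + 2 × 502.67 ≈ 1079; y = 30 + 2 × 155.00 ≈ 340.

x = 1079 px, y = 340 px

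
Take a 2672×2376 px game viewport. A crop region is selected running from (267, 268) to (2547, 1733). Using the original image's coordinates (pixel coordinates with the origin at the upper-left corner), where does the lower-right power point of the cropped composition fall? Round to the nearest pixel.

Crop width = 2547 − 267 = 2280 px; one third is 760.00 px.
Crop height = 1733 − 268 = 1465 px; one third is 488.33 px.
The lower-right point is two-thirds across and two-thirds down within the crop:
x = 267 + 2 × 760.00 ≈ 1787; y = 268 + 2 × 488.33 ≈ 1245.

(1787, 1245)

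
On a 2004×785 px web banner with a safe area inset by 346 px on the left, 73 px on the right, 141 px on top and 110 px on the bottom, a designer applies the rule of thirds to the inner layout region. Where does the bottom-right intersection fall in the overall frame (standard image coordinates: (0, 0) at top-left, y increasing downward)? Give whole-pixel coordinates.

Content width = 2004 − 346 − 73 = 1585 px; content height = 785 − 141 − 110 = 534 px.
Bottom-right is two-thirds across and two-thirds down within the inner layout region.
x = 346 + 2 × 1585/3 = 346 + 1056.67 ≈ 1403
y = 141 + 2 × 534/3 = 141 + 356.00 ≈ 497

x = 1403 px, y = 497 px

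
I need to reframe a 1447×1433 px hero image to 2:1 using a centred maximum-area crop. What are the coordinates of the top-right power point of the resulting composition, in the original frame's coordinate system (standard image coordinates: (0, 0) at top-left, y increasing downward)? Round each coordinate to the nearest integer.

1447/1433 < 2/1, so the 2:1 crop keeps the full width 1447 and trims height to 1447 × 1/2 = 723.50 px.
Top offset = (1433 − 723.50)/2 = 354.75 px; left offset = 0.
Top-right is two-thirds across and one-third down within the crop:
x = 0.00 + 2 × 1447.00/3 ≈ 965; y = 354.75 + 1 × 723.50/3 ≈ 596.

(965, 596)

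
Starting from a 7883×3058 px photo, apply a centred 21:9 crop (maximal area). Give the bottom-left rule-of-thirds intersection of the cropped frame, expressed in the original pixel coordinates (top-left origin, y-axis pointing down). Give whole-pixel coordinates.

x = 2752 px, y = 2039 px

7883/3058 > 21/9, so the 21:9 crop keeps the full height 3058 and trims width to 3058 × 21/9 = 7135.33 px.
Left offset = (7883 − 7135.33)/2 = 373.83 px; top offset = 0.
Bottom-left is one-third across and two-thirds down within the crop:
x = 373.83 + 1 × 7135.33/3 ≈ 2752; y = 0.00 + 2 × 3058.00/3 ≈ 2039.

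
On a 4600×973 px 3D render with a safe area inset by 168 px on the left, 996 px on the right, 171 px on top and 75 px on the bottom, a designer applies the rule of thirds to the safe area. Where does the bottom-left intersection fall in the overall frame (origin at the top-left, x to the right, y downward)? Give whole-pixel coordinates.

Content width = 4600 − 168 − 996 = 3436 px; content height = 973 − 171 − 75 = 727 px.
Bottom-left is one-third across and two-thirds down within the safe area.
x = 168 + 1 × 3436/3 = 168 + 1145.33 ≈ 1313
y = 171 + 2 × 727/3 = 171 + 484.67 ≈ 656

(1313, 656)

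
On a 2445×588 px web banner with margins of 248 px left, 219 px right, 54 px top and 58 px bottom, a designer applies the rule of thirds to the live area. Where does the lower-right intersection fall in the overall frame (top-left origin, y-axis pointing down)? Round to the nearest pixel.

Content width = 2445 − 248 − 219 = 1978 px; content height = 588 − 54 − 58 = 476 px.
Lower-right is two-thirds across and two-thirds down within the live area.
x = 248 + 2 × 1978/3 = 248 + 1318.67 ≈ 1567
y = 54 + 2 × 476/3 = 54 + 317.33 ≈ 371

(1567, 371)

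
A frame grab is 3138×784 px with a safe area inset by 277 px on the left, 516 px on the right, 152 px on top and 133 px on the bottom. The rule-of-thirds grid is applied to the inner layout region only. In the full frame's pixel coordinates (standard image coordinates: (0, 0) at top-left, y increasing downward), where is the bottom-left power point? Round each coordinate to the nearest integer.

x = 1059 px, y = 485 px

Content width = 3138 − 277 − 516 = 2345 px; content height = 784 − 152 − 133 = 499 px.
Bottom-left is one-third across and two-thirds down within the inner layout region.
x = 277 + 1 × 2345/3 = 277 + 781.67 ≈ 1059
y = 152 + 2 × 499/3 = 152 + 332.67 ≈ 485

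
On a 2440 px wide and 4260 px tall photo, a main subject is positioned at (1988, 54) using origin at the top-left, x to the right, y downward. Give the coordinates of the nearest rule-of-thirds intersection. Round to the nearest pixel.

(1627, 1420)

Third lines: x ∈ {813, 1627}, y ∈ {1420, 2840}.
1988 is closer to x = 1627; 54 is closer to y = 1420.
So the nearest intersection is the upper-right power point.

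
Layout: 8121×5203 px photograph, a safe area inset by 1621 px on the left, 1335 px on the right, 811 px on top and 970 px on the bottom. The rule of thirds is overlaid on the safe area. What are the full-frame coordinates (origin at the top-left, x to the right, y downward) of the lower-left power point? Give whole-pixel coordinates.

Content width = 8121 − 1621 − 1335 = 5165 px; content height = 5203 − 811 − 970 = 3422 px.
Lower-left is one-third across and two-thirds down within the safe area.
x = 1621 + 1 × 5165/3 = 1621 + 1721.67 ≈ 3343
y = 811 + 2 × 3422/3 = 811 + 2281.33 ≈ 3092

x = 3343 px, y = 3092 px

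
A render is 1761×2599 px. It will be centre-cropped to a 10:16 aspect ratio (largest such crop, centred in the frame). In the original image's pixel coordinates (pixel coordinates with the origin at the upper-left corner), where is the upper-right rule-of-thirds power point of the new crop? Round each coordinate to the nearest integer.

(1151, 866)

1761/2599 > 10/16, so the 10:16 crop keeps the full height 2599 and trims width to 2599 × 10/16 = 1624.38 px.
Left offset = (1761 − 1624.38)/2 = 68.31 px; top offset = 0.
Upper-right is two-thirds across and one-third down within the crop:
x = 68.31 + 2 × 1624.38/3 ≈ 1151; y = 0.00 + 1 × 2599.00/3 ≈ 866.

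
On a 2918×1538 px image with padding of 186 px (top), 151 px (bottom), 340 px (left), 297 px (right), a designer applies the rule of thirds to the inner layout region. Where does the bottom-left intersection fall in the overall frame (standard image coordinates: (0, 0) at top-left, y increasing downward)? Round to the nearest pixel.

Content width = 2918 − 340 − 297 = 2281 px; content height = 1538 − 186 − 151 = 1201 px.
Bottom-left is one-third across and two-thirds down within the inner layout region.
x = 340 + 1 × 2281/3 = 340 + 760.33 ≈ 1100
y = 186 + 2 × 1201/3 = 186 + 800.67 ≈ 987

x = 1100 px, y = 987 px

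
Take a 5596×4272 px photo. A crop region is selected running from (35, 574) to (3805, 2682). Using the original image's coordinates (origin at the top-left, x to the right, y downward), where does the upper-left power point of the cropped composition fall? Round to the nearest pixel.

(1292, 1277)

Crop width = 3805 − 35 = 3770 px; one third is 1256.67 px.
Crop height = 2682 − 574 = 2108 px; one third is 702.67 px.
The upper-left point is one-third across and one-third down within the crop:
x = 35 + 1 × 1256.67 ≈ 1292; y = 574 + 1 × 702.67 ≈ 1277.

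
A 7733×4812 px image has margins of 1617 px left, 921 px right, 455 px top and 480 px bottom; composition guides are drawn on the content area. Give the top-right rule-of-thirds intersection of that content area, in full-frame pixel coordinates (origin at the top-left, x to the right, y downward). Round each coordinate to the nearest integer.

(5080, 1747)

Content width = 7733 − 1617 − 921 = 5195 px; content height = 4812 − 455 − 480 = 3877 px.
Top-right is two-thirds across and one-third down within the content area.
x = 1617 + 2 × 5195/3 = 1617 + 3463.33 ≈ 5080
y = 455 + 1 × 3877/3 = 455 + 1292.33 ≈ 1747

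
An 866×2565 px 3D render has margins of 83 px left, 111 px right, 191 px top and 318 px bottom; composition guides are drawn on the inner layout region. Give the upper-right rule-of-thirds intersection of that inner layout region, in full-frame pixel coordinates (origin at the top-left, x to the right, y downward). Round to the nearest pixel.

Content width = 866 − 83 − 111 = 672 px; content height = 2565 − 191 − 318 = 2056 px.
Upper-right is two-thirds across and one-third down within the inner layout region.
x = 83 + 2 × 672/3 = 83 + 448.00 ≈ 531
y = 191 + 1 × 2056/3 = 191 + 685.33 ≈ 876

x = 531 px, y = 876 px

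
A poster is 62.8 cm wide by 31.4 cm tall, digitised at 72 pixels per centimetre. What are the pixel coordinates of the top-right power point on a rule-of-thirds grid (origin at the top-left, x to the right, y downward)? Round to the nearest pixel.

(3014, 754)

In pixels the canvas is 62.8 × 72 = 4521.6 wide and 31.4 × 72 = 2260.8 tall.
The top-right point is two-thirds across and one-third down:
x = 2 × 4521.6/3 ≈ 3014; y = 1 × 2260.8/3 ≈ 754.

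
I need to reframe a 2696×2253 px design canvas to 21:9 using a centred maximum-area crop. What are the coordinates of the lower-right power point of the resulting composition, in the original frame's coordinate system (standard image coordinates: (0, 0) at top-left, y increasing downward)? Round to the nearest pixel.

(1797, 1319)

2696/2253 < 21/9, so the 21:9 crop keeps the full width 2696 and trims height to 2696 × 9/21 = 1155.43 px.
Top offset = (2253 − 1155.43)/2 = 548.79 px; left offset = 0.
Lower-right is two-thirds across and two-thirds down within the crop:
x = 0.00 + 2 × 2696.00/3 ≈ 1797; y = 548.79 + 2 × 1155.43/3 ≈ 1319.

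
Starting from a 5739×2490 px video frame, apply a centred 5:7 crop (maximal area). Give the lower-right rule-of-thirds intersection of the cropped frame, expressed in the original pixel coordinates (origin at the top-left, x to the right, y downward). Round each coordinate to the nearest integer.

5739/2490 > 5/7, so the 5:7 crop keeps the full height 2490 and trims width to 2490 × 5/7 = 1778.57 px.
Left offset = (5739 − 1778.57)/2 = 1980.21 px; top offset = 0.
Lower-right is two-thirds across and two-thirds down within the crop:
x = 1980.21 + 2 × 1778.57/3 ≈ 3166; y = 0.00 + 2 × 2490.00/3 ≈ 1660.

x = 3166 px, y = 1660 px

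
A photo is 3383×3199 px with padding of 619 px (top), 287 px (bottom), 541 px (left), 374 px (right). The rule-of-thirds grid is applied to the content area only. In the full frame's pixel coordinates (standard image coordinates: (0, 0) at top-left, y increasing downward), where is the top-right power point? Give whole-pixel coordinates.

x = 2186 px, y = 1383 px

Content width = 3383 − 541 − 374 = 2468 px; content height = 3199 − 619 − 287 = 2293 px.
Top-right is two-thirds across and one-third down within the content area.
x = 541 + 2 × 2468/3 = 541 + 1645.33 ≈ 2186
y = 619 + 1 × 2293/3 = 619 + 764.33 ≈ 1383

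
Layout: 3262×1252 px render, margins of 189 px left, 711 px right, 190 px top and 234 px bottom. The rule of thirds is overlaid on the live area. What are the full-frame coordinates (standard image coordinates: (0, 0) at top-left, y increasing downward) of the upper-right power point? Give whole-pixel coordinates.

Content width = 3262 − 189 − 711 = 2362 px; content height = 1252 − 190 − 234 = 828 px.
Upper-right is two-thirds across and one-third down within the live area.
x = 189 + 2 × 2362/3 = 189 + 1574.67 ≈ 1764
y = 190 + 1 × 828/3 = 190 + 276.00 ≈ 466

(1764, 466)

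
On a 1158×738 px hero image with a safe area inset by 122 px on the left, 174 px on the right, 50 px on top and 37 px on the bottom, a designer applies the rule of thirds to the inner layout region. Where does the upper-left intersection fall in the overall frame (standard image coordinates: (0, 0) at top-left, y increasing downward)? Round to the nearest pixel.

(409, 267)

Content width = 1158 − 122 − 174 = 862 px; content height = 738 − 50 − 37 = 651 px.
Upper-left is one-third across and one-third down within the inner layout region.
x = 122 + 1 × 862/3 = 122 + 287.33 ≈ 409
y = 50 + 1 × 651/3 = 50 + 217.00 ≈ 267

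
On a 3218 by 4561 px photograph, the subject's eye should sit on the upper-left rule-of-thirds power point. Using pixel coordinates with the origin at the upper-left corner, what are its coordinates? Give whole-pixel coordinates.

(1073, 1520)

The upper-left point sits one-third of the way across and one-third of the way down.
x = 1 × 3218/3 ≈ 1073; y = 1 × 4561/3 ≈ 1520.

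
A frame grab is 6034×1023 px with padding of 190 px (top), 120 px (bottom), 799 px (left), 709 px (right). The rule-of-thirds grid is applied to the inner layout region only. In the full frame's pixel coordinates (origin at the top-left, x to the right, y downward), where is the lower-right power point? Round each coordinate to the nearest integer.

Content width = 6034 − 799 − 709 = 4526 px; content height = 1023 − 190 − 120 = 713 px.
Lower-right is two-thirds across and two-thirds down within the inner layout region.
x = 799 + 2 × 4526/3 = 799 + 3017.33 ≈ 3816
y = 190 + 2 × 713/3 = 190 + 475.33 ≈ 665

(3816, 665)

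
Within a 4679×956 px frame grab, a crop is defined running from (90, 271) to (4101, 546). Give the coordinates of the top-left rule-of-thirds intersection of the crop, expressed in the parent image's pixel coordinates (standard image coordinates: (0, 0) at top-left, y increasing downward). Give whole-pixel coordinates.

x = 1427 px, y = 363 px

Crop width = 4101 − 90 = 4011 px; one third is 1337.00 px.
Crop height = 546 − 271 = 275 px; one third is 91.67 px.
The top-left point is one-third across and one-third down within the crop:
x = 90 + 1 × 1337.00 ≈ 1427; y = 271 + 1 × 91.67 ≈ 363.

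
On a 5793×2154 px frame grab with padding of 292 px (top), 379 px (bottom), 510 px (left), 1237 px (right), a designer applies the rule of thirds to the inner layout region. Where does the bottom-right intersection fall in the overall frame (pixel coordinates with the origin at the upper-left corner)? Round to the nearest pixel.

(3207, 1281)

Content width = 5793 − 510 − 1237 = 4046 px; content height = 2154 − 292 − 379 = 1483 px.
Bottom-right is two-thirds across and two-thirds down within the inner layout region.
x = 510 + 2 × 4046/3 = 510 + 2697.33 ≈ 3207
y = 292 + 2 × 1483/3 = 292 + 988.67 ≈ 1281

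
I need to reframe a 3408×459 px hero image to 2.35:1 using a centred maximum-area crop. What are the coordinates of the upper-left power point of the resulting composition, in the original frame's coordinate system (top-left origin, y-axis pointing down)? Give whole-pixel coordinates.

(1524, 153)

3408/459 > 2.35/1, so the 2.35:1 crop keeps the full height 459 and trims width to 459 × 2.35/1 = 1078.65 px.
Left offset = (3408 − 1078.65)/2 = 1164.67 px; top offset = 0.
Upper-left is one-third across and one-third down within the crop:
x = 1164.67 + 1 × 1078.65/3 ≈ 1524; y = 0.00 + 1 × 459.00/3 ≈ 153.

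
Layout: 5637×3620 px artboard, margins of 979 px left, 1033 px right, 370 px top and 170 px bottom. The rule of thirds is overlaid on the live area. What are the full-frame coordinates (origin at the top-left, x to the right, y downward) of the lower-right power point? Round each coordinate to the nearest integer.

Content width = 5637 − 979 − 1033 = 3625 px; content height = 3620 − 370 − 170 = 3080 px.
Lower-right is two-thirds across and two-thirds down within the live area.
x = 979 + 2 × 3625/3 = 979 + 2416.67 ≈ 3396
y = 370 + 2 × 3080/3 = 370 + 2053.33 ≈ 2423

(3396, 2423)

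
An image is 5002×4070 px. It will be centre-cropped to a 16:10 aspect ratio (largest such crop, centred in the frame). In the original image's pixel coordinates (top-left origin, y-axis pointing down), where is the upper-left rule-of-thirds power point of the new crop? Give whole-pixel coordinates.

x = 1667 px, y = 1514 px

5002/4070 < 16/10, so the 16:10 crop keeps the full width 5002 and trims height to 5002 × 10/16 = 3126.25 px.
Top offset = (4070 − 3126.25)/2 = 471.88 px; left offset = 0.
Upper-left is one-third across and one-third down within the crop:
x = 0.00 + 1 × 5002.00/3 ≈ 1667; y = 471.88 + 1 × 3126.25/3 ≈ 1514.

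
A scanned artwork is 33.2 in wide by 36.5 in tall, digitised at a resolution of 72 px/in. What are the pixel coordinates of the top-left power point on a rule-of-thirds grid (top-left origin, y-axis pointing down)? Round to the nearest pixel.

In pixels the canvas is 33.2 × 72 = 2390.4 wide and 36.5 × 72 = 2628 tall.
The top-left point is one-third across and one-third down:
x = 1 × 2390.4/3 ≈ 797; y = 1 × 2628/3 ≈ 876.

(797, 876)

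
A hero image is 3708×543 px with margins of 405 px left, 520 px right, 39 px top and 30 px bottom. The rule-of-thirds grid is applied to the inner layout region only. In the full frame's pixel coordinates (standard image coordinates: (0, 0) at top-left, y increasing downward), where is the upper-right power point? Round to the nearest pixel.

Content width = 3708 − 405 − 520 = 2783 px; content height = 543 − 39 − 30 = 474 px.
Upper-right is two-thirds across and one-third down within the inner layout region.
x = 405 + 2 × 2783/3 = 405 + 1855.33 ≈ 2260
y = 39 + 1 × 474/3 = 39 + 158.00 ≈ 197

x = 2260 px, y = 197 px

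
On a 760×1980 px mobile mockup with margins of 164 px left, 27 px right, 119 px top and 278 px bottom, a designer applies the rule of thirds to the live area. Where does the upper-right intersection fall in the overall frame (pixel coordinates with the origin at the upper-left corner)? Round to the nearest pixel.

x = 543 px, y = 647 px

Content width = 760 − 164 − 27 = 569 px; content height = 1980 − 119 − 278 = 1583 px.
Upper-right is two-thirds across and one-third down within the live area.
x = 164 + 2 × 569/3 = 164 + 379.33 ≈ 543
y = 119 + 1 × 1583/3 = 119 + 527.67 ≈ 647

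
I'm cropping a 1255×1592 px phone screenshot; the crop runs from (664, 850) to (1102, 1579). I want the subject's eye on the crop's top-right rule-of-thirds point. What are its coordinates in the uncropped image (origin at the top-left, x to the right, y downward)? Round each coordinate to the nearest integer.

Crop width = 1102 − 664 = 438 px; one third is 146.00 px.
Crop height = 1579 − 850 = 729 px; one third is 243.00 px.
The top-right point is two-thirds across and one-third down within the crop:
x = 664 + 2 × 146.00 ≈ 956; y = 850 + 1 × 243.00 ≈ 1093.

x = 956 px, y = 1093 px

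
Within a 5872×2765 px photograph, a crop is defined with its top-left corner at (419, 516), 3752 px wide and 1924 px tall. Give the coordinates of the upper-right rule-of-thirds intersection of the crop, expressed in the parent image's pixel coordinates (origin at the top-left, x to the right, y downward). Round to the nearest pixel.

One third of the crop width 3752 is 1250.67 px.
One third of the crop height 1924 is 641.33 px.
The upper-right point is two-thirds across and one-third down within the crop:
x = 419 + 2 × 1250.67 ≈ 2920; y = 516 + 1 × 641.33 ≈ 1157.

(2920, 1157)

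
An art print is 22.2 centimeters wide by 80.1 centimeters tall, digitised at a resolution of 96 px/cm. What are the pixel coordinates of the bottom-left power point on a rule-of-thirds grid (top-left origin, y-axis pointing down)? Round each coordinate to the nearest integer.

In pixels the canvas is 22.2 × 96 = 2131.2 wide and 80.1 × 96 = 7689.6 tall.
The bottom-left point is one-third across and two-thirds down:
x = 1 × 2131.2/3 ≈ 710; y = 2 × 7689.6/3 ≈ 5126.

(710, 5126)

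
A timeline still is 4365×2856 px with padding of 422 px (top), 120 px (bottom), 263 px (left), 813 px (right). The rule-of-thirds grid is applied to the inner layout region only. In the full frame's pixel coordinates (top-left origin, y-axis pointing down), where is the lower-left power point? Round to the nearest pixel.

(1359, 1965)

Content width = 4365 − 263 − 813 = 3289 px; content height = 2856 − 422 − 120 = 2314 px.
Lower-left is one-third across and two-thirds down within the inner layout region.
x = 263 + 1 × 3289/3 = 263 + 1096.33 ≈ 1359
y = 422 + 2 × 2314/3 = 422 + 1542.67 ≈ 1965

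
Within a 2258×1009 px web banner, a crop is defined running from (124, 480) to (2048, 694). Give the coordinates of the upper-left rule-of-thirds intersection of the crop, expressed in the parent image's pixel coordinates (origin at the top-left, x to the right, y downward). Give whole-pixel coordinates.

(765, 551)

Crop width = 2048 − 124 = 1924 px; one third is 641.33 px.
Crop height = 694 − 480 = 214 px; one third is 71.33 px.
The upper-left point is one-third across and one-third down within the crop:
x = 124 + 1 × 641.33 ≈ 765; y = 480 + 1 × 71.33 ≈ 551.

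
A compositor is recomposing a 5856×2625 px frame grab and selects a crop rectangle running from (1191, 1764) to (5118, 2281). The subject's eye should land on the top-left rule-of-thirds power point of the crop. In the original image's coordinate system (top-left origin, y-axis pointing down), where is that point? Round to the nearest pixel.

x = 2500 px, y = 1936 px

Crop width = 5118 − 1191 = 3927 px; one third is 1309.00 px.
Crop height = 2281 − 1764 = 517 px; one third is 172.33 px.
The top-left point is one-third across and one-third down within the crop:
x = 1191 + 1 × 1309.00 ≈ 2500; y = 1764 + 1 × 172.33 ≈ 1936.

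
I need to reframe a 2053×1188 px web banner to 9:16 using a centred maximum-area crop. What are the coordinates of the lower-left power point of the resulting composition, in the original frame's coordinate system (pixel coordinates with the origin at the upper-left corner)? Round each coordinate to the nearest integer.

2053/1188 > 9/16, so the 9:16 crop keeps the full height 1188 and trims width to 1188 × 9/16 = 668.25 px.
Left offset = (2053 − 668.25)/2 = 692.38 px; top offset = 0.
Lower-left is one-third across and two-thirds down within the crop:
x = 692.38 + 1 × 668.25/3 ≈ 915; y = 0.00 + 2 × 1188.00/3 ≈ 792.

(915, 792)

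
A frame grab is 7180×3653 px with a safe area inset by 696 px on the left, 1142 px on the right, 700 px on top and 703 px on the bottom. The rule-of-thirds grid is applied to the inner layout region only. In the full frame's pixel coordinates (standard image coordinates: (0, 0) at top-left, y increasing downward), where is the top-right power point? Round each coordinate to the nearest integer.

Content width = 7180 − 696 − 1142 = 5342 px; content height = 3653 − 700 − 703 = 2250 px.
Top-right is two-thirds across and one-third down within the inner layout region.
x = 696 + 2 × 5342/3 = 696 + 3561.33 ≈ 4257
y = 700 + 1 × 2250/3 = 700 + 750.00 ≈ 1450

x = 4257 px, y = 1450 px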